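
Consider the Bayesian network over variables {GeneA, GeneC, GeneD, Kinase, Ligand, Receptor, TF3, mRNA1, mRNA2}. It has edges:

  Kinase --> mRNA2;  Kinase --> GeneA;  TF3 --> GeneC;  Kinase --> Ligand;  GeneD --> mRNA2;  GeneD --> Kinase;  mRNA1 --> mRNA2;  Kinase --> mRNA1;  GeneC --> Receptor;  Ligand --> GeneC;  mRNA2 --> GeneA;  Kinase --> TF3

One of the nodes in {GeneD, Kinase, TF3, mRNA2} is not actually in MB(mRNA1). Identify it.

The Markov blanket of a node is its parents, its children, and the other parents of its children.
mRNA1's children: mRNA2.
mRNA1's parents: Kinase.
Parents of each child, excluding mRNA1:
  mRNA2's other parents are GeneD, Kinase.
MB(mRNA1) = {GeneD, Kinase, mRNA2}.
TF3 is neither a parent, child, nor co-parent of mRNA1, so it does not belong.

TF3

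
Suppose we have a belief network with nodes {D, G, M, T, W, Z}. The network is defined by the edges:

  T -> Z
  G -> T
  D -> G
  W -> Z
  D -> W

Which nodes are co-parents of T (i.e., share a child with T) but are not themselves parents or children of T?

Children of T: Z.
  parents(Z) \ {T} = {W}.
Excluding nodes already adjacent to T (G, Z), the co-parent-only contribution is {W}.

{W}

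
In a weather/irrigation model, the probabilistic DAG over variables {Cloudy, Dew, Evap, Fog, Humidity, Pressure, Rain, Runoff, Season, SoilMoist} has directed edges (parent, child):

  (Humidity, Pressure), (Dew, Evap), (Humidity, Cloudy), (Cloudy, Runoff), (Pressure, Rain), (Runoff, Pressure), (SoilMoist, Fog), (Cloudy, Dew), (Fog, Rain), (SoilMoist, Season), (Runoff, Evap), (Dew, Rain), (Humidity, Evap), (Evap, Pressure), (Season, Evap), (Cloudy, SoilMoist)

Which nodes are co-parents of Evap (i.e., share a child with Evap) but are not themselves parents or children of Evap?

{}

Children of Evap: Pressure.
  parents(Pressure) \ {Evap} = {Humidity, Runoff}.
Excluding nodes already adjacent to Evap (Dew, Humidity, Pressure, Runoff, Season), the co-parent-only contribution is {}.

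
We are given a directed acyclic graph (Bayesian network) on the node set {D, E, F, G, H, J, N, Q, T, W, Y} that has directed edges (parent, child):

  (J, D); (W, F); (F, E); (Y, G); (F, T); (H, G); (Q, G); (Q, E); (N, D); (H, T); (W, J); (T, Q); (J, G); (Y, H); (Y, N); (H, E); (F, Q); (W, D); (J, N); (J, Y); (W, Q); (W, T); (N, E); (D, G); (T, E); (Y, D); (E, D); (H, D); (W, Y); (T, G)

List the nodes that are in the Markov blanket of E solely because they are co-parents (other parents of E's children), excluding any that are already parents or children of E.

Children of E: D.
  D's other parents are H, J, N, W, Y.
Excluding nodes already adjacent to E (D, F, H, N, Q, T), the co-parent-only contribution is {J, W, Y}.

{J, W, Y}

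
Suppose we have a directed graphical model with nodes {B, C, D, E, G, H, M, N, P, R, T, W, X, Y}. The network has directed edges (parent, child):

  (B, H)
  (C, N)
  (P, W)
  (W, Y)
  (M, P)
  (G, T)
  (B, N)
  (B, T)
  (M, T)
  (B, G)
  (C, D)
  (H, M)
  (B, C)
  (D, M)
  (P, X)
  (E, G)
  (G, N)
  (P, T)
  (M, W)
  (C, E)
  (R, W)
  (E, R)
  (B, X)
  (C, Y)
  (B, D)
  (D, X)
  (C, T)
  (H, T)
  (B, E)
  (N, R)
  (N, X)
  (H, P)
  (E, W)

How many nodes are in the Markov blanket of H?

H has parent B.
Ch(H) = {M, P, T}.
Co-parents of H (other parents of its children):
  M's other parent is D.
  parents(P) \ {H} = {M}.
  T's other parents are B, C, G, M, P.
MB(H) = {B, C, D, G, M, P, T}, which has 7 nodes.

7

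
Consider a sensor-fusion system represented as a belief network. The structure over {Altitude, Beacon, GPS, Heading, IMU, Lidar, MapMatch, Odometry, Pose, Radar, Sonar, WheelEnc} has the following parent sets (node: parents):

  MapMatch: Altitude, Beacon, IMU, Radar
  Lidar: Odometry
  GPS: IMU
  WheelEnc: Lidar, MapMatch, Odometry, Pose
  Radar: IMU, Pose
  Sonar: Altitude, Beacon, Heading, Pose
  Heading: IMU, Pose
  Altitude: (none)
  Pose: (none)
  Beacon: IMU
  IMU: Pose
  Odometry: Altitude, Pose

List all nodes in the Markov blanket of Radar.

Radar's parents: IMU, Pose.
Radar has child MapMatch.
Co-parents of Radar (other parents of its children):
  MapMatch: Altitude, Beacon, IMU
MB(Radar) = {Altitude, Beacon, IMU, MapMatch, Pose}.

{Altitude, Beacon, IMU, MapMatch, Pose}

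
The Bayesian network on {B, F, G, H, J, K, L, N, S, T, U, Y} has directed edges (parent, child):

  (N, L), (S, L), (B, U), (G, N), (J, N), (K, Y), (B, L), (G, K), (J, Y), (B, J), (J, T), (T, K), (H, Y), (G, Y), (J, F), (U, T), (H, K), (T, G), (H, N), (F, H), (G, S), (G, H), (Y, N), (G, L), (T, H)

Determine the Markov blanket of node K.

Recall MB(v) = parents ∪ children ∪ spouses, where spouses are the other parents of v's children.
Pa(K) = {G, H, T}.
Children of K: Y.
Co-parents of K (other parents of its children):
  Y also has parents G, H, J.
Union: {G, H, T} ∪ {Y} ∪ {G, H, J} = {G, H, J, T, Y}.

{G, H, J, T, Y}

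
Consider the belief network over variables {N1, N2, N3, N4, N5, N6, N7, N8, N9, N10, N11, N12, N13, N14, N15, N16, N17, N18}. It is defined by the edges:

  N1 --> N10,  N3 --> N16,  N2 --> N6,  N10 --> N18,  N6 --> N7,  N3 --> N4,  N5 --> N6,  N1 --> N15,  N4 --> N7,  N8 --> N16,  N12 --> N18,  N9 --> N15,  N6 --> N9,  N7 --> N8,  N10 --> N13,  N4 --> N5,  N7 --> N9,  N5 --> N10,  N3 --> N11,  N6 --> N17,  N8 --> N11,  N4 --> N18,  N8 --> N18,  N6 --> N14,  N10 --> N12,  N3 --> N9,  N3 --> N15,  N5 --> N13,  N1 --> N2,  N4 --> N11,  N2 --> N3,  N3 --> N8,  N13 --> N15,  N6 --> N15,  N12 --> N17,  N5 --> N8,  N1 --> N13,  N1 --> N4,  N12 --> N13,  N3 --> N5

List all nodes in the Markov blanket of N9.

{N1, N3, N6, N7, N13, N15}

N9 has parents N3, N6, N7.
Ch(N9) = {N15}.
Other parents of N9's children:
  N15: N1, N3, N6, N13
So the Markov blanket of N9 is {N1, N3, N6, N7, N13, N15}.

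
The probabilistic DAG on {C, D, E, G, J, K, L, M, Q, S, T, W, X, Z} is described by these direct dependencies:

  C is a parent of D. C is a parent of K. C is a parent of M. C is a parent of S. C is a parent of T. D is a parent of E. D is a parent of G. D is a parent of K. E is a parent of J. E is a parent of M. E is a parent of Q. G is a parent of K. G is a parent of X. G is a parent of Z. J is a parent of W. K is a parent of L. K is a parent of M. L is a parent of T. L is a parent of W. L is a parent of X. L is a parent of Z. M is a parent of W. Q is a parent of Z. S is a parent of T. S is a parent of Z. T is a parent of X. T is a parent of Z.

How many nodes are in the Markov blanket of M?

Pa(M) = {C, E, K}.
Ch(M) = {W}.
Other parents of M's children:
  parents(W) \ {M} = {J, L}.
MB(M) = {C, E, J, K, L, W}, which has 6 nodes.

6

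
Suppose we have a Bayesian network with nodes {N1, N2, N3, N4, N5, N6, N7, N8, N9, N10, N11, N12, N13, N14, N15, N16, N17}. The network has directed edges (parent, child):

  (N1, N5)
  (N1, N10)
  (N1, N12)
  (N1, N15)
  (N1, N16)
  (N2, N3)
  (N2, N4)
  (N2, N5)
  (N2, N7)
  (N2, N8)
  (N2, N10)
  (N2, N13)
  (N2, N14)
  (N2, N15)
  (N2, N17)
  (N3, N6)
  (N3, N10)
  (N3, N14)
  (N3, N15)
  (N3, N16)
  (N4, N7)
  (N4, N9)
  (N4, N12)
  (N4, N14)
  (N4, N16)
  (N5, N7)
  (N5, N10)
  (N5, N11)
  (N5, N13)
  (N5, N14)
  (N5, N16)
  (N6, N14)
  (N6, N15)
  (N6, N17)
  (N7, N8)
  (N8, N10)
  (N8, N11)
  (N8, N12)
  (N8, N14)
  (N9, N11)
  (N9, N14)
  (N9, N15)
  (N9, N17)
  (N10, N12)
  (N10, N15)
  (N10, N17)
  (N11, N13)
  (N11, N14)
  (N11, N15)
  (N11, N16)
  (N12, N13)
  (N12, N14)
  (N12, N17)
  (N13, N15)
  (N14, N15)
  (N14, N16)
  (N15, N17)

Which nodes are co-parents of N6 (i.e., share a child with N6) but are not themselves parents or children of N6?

{N1, N2, N4, N5, N8, N9, N10, N11, N12, N13}

Children of N6: N14, N15, N17.
  N14 also has parents N2, N3, N4, N5, N8, N9, N11, N12.
  N15 also has parents N1, N2, N3, N9, N10, N11, N13, N14.
  N17's other parents are N2, N9, N10, N12, N15.
Excluding nodes already adjacent to N6 (N3, N14, N15, N17), the co-parent-only contribution is {N1, N2, N4, N5, N8, N9, N10, N11, N12, N13}.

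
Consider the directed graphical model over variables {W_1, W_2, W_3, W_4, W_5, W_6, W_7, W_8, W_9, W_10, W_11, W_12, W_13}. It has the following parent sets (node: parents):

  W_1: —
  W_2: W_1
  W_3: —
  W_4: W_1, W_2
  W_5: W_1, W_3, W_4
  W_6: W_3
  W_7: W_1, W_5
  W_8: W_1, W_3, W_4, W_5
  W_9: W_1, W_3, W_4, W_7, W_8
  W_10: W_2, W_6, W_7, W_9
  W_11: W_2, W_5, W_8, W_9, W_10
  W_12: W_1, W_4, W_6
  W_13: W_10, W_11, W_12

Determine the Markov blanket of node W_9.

By definition, MB(W_9) is built from W_9's parents, W_9's children, and the co-parents of W_9.
W_9 has children W_10, W_11.
Parents of W_9: W_1, W_3, W_4, W_7, W_8.
Co-parents of W_9 (other parents of its children):
  W_10's other parents are W_2, W_6, W_7.
  W_11 also has parents W_2, W_5, W_8, W_10.
MB(W_9) = {W_1, W_2, W_3, W_4, W_5, W_6, W_7, W_8, W_10, W_11}.

{W_1, W_2, W_3, W_4, W_5, W_6, W_7, W_8, W_10, W_11}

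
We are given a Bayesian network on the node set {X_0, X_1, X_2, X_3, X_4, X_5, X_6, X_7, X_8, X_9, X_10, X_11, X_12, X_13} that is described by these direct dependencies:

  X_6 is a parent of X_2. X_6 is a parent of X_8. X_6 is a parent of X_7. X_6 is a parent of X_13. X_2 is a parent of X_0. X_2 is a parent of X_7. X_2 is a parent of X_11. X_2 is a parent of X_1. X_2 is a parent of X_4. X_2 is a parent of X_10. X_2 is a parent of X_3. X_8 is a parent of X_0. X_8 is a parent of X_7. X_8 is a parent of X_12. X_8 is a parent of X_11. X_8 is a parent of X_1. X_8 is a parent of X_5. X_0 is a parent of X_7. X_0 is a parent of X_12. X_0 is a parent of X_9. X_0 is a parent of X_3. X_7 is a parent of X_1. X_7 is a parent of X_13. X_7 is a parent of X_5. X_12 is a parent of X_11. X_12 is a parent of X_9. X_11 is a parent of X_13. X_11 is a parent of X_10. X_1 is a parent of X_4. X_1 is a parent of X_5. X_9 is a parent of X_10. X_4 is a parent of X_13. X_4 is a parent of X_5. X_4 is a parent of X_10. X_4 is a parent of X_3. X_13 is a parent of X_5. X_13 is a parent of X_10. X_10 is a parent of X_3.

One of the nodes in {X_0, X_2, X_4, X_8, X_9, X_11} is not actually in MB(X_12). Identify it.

The Markov blanket of a node is its parents, its children, and the other parents of its children.
Parents of X_12: X_0, X_8.
Children of X_12: X_9, X_11.
Other parents of X_12's children:
  X_11 also has parents X_2, X_8.
  parents(X_9) \ {X_12} = {X_0}.
MB(X_12) = {X_0, X_2, X_8, X_9, X_11}.
X_4 is neither a parent, child, nor co-parent of X_12, so it does not belong.

X_4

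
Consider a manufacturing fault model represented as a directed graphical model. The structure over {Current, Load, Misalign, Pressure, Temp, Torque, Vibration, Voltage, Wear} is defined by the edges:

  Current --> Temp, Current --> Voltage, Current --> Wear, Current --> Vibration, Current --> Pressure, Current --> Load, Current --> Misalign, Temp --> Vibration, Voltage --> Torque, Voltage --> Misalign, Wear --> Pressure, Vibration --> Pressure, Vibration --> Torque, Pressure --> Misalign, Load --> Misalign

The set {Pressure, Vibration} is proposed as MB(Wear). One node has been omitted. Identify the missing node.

By definition, MB(Wear) is built from Wear's parents, Wear's children, and the co-parents of Wear.
Parents of Wear: Current.
Children of Wear: Pressure.
Parents of each child, excluding Wear:
  Pressure: Current, Vibration
MB(Wear) = {Current, Pressure, Vibration}.
Comparing with the claimed set, Current is missing.

Current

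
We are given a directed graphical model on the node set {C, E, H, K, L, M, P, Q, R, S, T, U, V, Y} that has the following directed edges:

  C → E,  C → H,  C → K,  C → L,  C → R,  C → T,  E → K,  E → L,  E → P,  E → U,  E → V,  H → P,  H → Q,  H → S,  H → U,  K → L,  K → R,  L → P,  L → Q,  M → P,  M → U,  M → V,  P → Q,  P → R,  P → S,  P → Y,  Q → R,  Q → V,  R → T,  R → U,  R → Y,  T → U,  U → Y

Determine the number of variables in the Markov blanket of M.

By definition, MB(M) is built from M's parents, M's children, and the co-parents of M.
Ch(M) = {P, U, V}.
Parents of M: none.
Parents of each child, excluding M:
  parents(P) \ {M} = {E, H, L}.
  U's other parents are E, H, R, T.
  V's other parents are E, Q.
MB(M) = {E, H, L, P, Q, R, T, U, V}, which has 9 nodes.

9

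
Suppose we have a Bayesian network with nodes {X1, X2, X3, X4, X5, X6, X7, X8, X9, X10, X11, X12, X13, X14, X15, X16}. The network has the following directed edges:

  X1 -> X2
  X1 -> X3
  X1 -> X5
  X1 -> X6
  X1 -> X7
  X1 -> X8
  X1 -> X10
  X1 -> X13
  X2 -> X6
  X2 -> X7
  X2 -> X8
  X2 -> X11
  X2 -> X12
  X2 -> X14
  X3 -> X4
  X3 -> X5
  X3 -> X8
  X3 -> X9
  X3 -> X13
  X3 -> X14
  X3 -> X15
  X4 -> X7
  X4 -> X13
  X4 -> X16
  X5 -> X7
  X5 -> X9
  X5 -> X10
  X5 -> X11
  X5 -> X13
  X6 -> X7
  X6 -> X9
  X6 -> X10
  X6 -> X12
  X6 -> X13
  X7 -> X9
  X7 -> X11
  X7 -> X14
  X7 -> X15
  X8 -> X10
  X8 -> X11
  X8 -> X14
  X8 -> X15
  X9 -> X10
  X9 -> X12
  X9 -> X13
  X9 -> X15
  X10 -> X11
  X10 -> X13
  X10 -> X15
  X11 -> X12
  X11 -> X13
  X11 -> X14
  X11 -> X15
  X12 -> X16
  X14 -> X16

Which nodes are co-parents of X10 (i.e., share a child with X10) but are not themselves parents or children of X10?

{X2, X3, X4, X7}

Children of X10: X11, X13, X15.
  parents(X11) \ {X10} = {X2, X5, X7, X8}.
  X13's other parents are X1, X3, X4, X5, X6, X9, X11.
  X15 also has parents X3, X7, X8, X9, X11.
Excluding nodes already adjacent to X10 (X1, X5, X6, X8, X9, X11, X13, X15), the co-parent-only contribution is {X2, X3, X4, X7}.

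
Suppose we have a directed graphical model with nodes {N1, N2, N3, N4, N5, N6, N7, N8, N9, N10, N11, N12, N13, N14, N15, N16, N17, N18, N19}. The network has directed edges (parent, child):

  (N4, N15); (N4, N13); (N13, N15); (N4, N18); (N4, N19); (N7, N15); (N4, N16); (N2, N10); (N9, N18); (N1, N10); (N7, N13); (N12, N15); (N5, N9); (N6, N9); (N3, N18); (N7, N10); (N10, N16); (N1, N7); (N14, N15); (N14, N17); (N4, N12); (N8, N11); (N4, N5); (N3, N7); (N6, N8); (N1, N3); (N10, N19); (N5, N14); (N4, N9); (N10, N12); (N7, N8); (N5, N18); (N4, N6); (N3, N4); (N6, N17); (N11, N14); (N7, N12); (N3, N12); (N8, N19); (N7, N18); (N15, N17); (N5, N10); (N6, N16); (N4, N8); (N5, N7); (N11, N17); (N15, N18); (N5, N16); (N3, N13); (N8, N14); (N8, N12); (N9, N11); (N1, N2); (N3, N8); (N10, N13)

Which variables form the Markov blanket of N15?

{N3, N4, N5, N6, N7, N9, N11, N12, N13, N14, N17, N18}

The Markov blanket of a node is its parents, its children, and the other parents of its children.
Parents of N15: N4, N7, N12, N13, N14.
Children of N15: N17, N18.
Parents of each child, excluding N15:
  N17: N6, N11, N14
  N18: N3, N4, N5, N7, N9
Taking the union gives {N3, N4, N5, N6, N7, N9, N11, N12, N13, N14, N17, N18}.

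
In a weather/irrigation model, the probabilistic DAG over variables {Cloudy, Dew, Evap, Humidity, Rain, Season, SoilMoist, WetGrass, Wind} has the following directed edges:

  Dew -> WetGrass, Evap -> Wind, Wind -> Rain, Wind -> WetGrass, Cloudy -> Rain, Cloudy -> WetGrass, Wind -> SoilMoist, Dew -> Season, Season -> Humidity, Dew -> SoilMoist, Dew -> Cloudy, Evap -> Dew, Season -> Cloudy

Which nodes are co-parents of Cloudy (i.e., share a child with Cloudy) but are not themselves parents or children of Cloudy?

Children of Cloudy: Rain, WetGrass.
  parents(WetGrass) \ {Cloudy} = {Dew, Wind}.
  Rain's other parent is Wind.
Excluding nodes already adjacent to Cloudy (Dew, Rain, Season, WetGrass), the co-parent-only contribution is {Wind}.

{Wind}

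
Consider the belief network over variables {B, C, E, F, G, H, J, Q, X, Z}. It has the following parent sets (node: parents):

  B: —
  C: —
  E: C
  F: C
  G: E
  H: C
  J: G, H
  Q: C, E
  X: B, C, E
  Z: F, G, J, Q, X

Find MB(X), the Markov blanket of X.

{B, C, E, F, G, J, Q, Z}

A node's Markov blanket = Pa ∪ Ch ∪ (parents of Ch other than the node itself).
Parents of X: B, C, E.
Children of X: Z.
Parents of each child, excluding X:
  parents(Z) \ {X} = {F, G, J, Q}.
Union: {B, C, E} ∪ {Z} ∪ {F, G, J, Q} = {B, C, E, F, G, J, Q, Z}.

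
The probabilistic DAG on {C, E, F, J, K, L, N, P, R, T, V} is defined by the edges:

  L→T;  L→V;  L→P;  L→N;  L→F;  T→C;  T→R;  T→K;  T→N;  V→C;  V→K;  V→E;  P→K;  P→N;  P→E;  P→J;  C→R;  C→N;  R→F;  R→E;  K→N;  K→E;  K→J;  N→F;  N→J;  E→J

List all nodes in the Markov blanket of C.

A node's Markov blanket = Pa ∪ Ch ∪ (parents of Ch other than the node itself).
Pa(C) = {T, V}.
C's children: N, R.
For each child, the remaining parents (spouses of C):
  R also has parent T.
  N's other parents are K, L, P, T.
Taking the union gives {K, L, N, P, R, T, V}.

{K, L, N, P, R, T, V}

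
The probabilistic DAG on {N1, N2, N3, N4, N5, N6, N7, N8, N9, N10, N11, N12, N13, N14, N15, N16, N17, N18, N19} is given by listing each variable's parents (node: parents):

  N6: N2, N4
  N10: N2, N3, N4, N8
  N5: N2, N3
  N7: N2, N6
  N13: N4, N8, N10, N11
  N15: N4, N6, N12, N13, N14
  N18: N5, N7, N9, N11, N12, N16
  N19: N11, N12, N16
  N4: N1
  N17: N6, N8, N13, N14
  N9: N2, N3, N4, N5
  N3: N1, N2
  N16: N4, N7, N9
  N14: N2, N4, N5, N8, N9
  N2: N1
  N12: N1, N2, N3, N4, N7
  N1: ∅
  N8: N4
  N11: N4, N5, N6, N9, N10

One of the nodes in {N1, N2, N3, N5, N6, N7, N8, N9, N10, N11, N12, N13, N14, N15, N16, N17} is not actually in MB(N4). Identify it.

N17

The Markov blanket of a node is its parents, its children, and the other parents of its children.
Pa(N4) = {N1}.
N4's children: N6, N8, N9, N10, N11, N12, N13, N14, N15, N16.
Co-parents of N4 (other parents of its children):
  N6's other parent is N2.
  N8: no additional parents.
  N9's other parents are N2, N3, N5.
  parents(N10) \ {N4} = {N2, N3, N8}.
  parents(N11) \ {N4} = {N5, N6, N9, N10}.
  parents(N12) \ {N4} = {N1, N2, N3, N7}.
  N13 also has parents N8, N10, N11.
  parents(N14) \ {N4} = {N2, N5, N8, N9}.
  parents(N15) \ {N4} = {N6, N12, N13, N14}.
  parents(N16) \ {N4} = {N7, N9}.
MB(N4) = {N1, N2, N3, N5, N6, N7, N8, N9, N10, N11, N12, N13, N14, N15, N16}.
N17 is neither a parent, child, nor co-parent of N4, so it does not belong.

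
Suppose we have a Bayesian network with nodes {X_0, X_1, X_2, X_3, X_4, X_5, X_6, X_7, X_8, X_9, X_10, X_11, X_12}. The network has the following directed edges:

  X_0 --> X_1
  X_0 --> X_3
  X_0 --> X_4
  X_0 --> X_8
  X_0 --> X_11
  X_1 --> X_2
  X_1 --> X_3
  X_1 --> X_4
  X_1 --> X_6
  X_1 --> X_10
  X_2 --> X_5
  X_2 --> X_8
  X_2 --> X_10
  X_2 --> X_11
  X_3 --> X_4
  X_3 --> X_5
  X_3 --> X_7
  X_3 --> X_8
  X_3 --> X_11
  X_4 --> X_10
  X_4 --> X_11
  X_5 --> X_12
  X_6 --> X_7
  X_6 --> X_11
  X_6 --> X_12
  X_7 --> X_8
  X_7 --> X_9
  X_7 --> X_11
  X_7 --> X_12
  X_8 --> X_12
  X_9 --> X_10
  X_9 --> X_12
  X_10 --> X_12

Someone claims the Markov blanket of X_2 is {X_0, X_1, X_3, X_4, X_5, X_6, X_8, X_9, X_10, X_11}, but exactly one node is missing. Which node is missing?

X_7

Parents of X_2: X_1.
Children of X_2: X_5, X_8, X_10, X_11.
Other parents of X_2's children:
  X_5 also has parent X_3.
  X_8 also has parents X_0, X_3, X_7.
  X_10's other parents are X_1, X_4, X_9.
  parents(X_11) \ {X_2} = {X_0, X_3, X_4, X_6, X_7}.
MB(X_2) = {X_0, X_1, X_3, X_4, X_5, X_6, X_7, X_8, X_9, X_10, X_11}.
Comparing with the claimed set, X_7 is missing.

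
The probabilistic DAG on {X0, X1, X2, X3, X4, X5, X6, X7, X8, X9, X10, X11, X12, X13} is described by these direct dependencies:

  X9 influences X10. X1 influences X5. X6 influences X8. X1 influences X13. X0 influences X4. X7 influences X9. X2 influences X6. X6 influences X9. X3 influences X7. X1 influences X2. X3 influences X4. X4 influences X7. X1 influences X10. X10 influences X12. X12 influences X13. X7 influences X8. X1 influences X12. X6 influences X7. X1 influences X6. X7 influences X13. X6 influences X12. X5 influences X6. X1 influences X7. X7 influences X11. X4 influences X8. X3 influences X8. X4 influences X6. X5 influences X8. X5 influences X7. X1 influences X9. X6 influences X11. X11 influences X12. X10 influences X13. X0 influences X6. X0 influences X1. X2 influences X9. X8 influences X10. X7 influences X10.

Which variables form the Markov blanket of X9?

{X1, X2, X6, X7, X8, X10}

A node's Markov blanket = Pa ∪ Ch ∪ (parents of Ch other than the node itself).
X9 has parents X1, X2, X6, X7.
X9 has child X10.
Co-parents of X9 (other parents of its children):
  X10: X1, X7, X8
Taking the union gives {X1, X2, X6, X7, X8, X10}.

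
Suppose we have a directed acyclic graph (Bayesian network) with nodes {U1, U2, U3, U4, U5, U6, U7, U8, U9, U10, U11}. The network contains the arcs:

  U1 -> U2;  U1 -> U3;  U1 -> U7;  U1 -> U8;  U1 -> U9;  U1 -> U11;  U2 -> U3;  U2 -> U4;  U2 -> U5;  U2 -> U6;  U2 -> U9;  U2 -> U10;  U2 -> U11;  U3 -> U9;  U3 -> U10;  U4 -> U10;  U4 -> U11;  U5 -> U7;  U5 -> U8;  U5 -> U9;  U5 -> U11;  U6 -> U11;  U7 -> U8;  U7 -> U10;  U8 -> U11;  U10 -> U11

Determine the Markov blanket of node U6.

{U1, U2, U4, U5, U8, U10, U11}

By definition, MB(U6) is built from U6's parents, U6's children, and the co-parents of U6.
Pa(U6) = {U2}.
U6 has child U11.
Other parents of U6's children:
  parents(U11) \ {U6} = {U1, U2, U4, U5, U8, U10}.
Taking the union gives {U1, U2, U4, U5, U8, U10, U11}.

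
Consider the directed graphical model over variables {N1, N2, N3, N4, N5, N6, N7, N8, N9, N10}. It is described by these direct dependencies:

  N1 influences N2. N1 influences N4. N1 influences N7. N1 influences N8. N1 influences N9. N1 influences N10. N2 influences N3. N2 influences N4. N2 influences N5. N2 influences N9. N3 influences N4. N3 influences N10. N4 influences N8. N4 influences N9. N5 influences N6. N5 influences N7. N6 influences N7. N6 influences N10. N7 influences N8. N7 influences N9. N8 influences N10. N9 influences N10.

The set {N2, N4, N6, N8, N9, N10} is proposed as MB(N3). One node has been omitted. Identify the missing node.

Pa(N3) = {N2}.
N3's children: N4, N10.
Parents of each child, excluding N3:
  parents(N4) \ {N3} = {N1, N2}.
  parents(N10) \ {N3} = {N1, N6, N8, N9}.
MB(N3) = {N1, N2, N4, N6, N8, N9, N10}.
Comparing with the claimed set, N1 is missing.

N1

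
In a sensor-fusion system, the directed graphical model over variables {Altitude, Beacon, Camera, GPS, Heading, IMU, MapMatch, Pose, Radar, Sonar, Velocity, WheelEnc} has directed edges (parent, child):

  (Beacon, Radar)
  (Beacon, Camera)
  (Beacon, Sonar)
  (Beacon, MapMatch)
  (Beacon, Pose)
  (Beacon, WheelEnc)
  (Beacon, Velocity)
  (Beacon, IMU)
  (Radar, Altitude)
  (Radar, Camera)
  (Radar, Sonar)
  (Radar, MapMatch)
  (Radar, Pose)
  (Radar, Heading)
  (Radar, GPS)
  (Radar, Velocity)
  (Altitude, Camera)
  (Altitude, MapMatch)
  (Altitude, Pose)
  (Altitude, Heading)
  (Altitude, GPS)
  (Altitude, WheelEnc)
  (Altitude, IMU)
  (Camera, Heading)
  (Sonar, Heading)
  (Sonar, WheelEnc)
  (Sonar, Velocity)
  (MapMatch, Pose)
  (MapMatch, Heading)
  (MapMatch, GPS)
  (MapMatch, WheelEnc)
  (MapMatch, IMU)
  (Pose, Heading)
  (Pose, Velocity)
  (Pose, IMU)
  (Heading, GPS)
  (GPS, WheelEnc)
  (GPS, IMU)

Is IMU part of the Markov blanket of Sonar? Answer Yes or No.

No

By definition, MB(Sonar) is built from Sonar's parents, Sonar's children, and the co-parents of Sonar.
Sonar has children Heading, Velocity, WheelEnc.
Pa(Sonar) = {Beacon, Radar}.
Co-parents of Sonar (other parents of its children):
  Heading: Altitude, Camera, MapMatch, Pose, Radar
  WheelEnc: Altitude, Beacon, GPS, MapMatch
  Velocity: Beacon, Pose, Radar
MB(Sonar) = {Altitude, Beacon, Camera, GPS, Heading, MapMatch, Pose, Radar, Velocity, WheelEnc}; IMU is not in this set.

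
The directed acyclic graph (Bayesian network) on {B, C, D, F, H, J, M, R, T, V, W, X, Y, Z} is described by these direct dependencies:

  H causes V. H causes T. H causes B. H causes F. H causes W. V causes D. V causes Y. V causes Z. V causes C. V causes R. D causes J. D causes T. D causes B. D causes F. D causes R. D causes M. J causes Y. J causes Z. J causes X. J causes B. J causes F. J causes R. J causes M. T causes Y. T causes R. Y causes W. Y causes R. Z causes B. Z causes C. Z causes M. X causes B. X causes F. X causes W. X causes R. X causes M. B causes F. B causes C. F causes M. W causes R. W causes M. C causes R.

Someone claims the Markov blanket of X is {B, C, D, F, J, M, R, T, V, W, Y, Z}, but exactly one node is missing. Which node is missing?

H

X's parents: J.
X has children B, F, M, R, W.
For each child, the remaining parents (spouses of X):
  B's other parents are D, H, J, Z.
  parents(F) \ {X} = {B, D, H, J}.
  parents(W) \ {X} = {H, Y}.
  parents(R) \ {X} = {C, D, J, T, V, W, Y}.
  M's other parents are D, F, J, W, Z.
MB(X) = {B, C, D, F, H, J, M, R, T, V, W, Y, Z}.
Comparing with the claimed set, H is missing.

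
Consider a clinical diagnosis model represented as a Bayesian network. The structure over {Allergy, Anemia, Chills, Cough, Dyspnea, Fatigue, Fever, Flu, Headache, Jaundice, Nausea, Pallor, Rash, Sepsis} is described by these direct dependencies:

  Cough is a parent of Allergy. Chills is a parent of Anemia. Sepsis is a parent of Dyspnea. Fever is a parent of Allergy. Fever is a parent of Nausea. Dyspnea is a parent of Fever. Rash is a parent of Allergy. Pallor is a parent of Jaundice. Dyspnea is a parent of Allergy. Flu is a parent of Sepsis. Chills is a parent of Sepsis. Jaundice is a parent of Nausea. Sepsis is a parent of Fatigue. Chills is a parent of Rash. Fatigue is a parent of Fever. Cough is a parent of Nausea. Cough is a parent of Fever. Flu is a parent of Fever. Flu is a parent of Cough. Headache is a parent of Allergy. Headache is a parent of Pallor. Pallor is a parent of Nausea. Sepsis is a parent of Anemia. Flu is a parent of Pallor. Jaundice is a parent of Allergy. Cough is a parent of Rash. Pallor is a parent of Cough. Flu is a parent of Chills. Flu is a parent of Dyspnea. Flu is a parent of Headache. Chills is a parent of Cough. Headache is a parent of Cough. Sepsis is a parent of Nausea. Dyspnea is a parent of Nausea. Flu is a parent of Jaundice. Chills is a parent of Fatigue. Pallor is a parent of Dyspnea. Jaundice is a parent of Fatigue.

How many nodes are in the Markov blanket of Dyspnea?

11

Pa(Dyspnea) = {Flu, Pallor, Sepsis}.
Dyspnea has children Allergy, Fever, Nausea.
Parents of each child, excluding Dyspnea:
  Fever: Cough, Fatigue, Flu
  Allergy: Cough, Fever, Headache, Jaundice, Rash
  Nausea: Cough, Fever, Jaundice, Pallor, Sepsis
MB(Dyspnea) = {Allergy, Cough, Fatigue, Fever, Flu, Headache, Jaundice, Nausea, Pallor, Rash, Sepsis}, which has 11 nodes.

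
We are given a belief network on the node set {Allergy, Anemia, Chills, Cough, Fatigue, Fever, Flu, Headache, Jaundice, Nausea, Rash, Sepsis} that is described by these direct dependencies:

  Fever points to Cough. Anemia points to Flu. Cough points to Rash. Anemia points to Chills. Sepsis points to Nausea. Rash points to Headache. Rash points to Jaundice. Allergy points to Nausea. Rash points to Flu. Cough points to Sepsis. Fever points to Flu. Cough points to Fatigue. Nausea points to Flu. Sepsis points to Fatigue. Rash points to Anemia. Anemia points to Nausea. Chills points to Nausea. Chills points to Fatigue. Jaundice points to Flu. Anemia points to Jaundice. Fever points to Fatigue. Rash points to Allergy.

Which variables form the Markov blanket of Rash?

{Allergy, Anemia, Cough, Fever, Flu, Headache, Jaundice, Nausea}

Children of Rash: Allergy, Anemia, Flu, Headache, Jaundice.
Pa(Rash) = {Cough}.
For each child, the remaining parents (spouses of Rash):
  Allergy: no additional parents.
  Headache has no other parent.
  Anemia has no other parent.
  Jaundice's other parent is Anemia.
  Flu's other parents are Anemia, Fever, Jaundice, Nausea.
MB(Rash) = {Allergy, Anemia, Cough, Fever, Flu, Headache, Jaundice, Nausea}.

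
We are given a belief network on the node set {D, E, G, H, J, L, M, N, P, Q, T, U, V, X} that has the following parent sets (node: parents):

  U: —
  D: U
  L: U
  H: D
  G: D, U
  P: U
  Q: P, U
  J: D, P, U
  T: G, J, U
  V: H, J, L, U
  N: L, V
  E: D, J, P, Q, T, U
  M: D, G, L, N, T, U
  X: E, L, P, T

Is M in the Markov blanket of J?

No

By definition, MB(J) is built from J's parents, J's children, and the co-parents of J.
J's children: E, T, V.
J has parents D, P, U.
Co-parents of J (other parents of its children):
  T: G, U
  V: H, L, U
  E: D, P, Q, T, U
MB(J) = {D, E, G, H, L, P, Q, T, U, V}; M is not in this set.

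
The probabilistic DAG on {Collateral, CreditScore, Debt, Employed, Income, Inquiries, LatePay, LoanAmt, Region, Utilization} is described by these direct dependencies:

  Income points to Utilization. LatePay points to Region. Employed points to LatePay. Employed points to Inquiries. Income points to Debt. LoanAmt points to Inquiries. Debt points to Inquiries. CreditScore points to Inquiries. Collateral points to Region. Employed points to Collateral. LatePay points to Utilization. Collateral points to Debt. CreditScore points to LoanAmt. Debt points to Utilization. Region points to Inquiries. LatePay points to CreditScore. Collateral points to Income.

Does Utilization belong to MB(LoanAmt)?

No

By definition, MB(LoanAmt) is built from LoanAmt's parents, LoanAmt's children, and the co-parents of LoanAmt.
Pa(LoanAmt) = {CreditScore}.
Ch(LoanAmt) = {Inquiries}.
Other parents of LoanAmt's children:
  Inquiries: CreditScore, Debt, Employed, Region
MB(LoanAmt) = {CreditScore, Debt, Employed, Inquiries, Region}; Utilization is not in this set.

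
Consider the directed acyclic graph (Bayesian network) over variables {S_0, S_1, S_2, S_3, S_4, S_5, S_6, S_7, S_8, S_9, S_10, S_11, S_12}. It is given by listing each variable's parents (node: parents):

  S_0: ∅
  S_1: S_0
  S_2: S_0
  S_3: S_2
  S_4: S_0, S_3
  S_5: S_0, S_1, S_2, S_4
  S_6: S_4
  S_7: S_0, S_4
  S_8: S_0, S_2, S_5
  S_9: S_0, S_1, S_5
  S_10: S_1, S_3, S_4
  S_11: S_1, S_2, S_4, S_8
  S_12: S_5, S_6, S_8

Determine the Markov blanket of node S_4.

{S_0, S_1, S_2, S_3, S_5, S_6, S_7, S_8, S_10, S_11}

S_4's children: S_5, S_6, S_7, S_10, S_11.
Parents of S_4: S_0, S_3.
Parents of each child, excluding S_4:
  parents(S_5) \ {S_4} = {S_0, S_1, S_2}.
  S_6: no additional parents.
  S_7 also has parent S_0.
  parents(S_10) \ {S_4} = {S_1, S_3}.
  S_11's other parents are S_1, S_2, S_8.
Taking the union gives {S_0, S_1, S_2, S_3, S_5, S_6, S_7, S_8, S_10, S_11}.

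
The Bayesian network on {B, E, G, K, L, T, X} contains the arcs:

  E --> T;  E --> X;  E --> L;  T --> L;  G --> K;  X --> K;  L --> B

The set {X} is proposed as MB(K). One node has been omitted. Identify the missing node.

G

Recall MB(v) = parents ∪ children ∪ spouses, where spouses are the other parents of v's children.
Pa(K) = {G, X}.
K's children: none.
K has no children, so there are no co-parents.
MB(K) = {G, X}.
Comparing with the claimed set, G is missing.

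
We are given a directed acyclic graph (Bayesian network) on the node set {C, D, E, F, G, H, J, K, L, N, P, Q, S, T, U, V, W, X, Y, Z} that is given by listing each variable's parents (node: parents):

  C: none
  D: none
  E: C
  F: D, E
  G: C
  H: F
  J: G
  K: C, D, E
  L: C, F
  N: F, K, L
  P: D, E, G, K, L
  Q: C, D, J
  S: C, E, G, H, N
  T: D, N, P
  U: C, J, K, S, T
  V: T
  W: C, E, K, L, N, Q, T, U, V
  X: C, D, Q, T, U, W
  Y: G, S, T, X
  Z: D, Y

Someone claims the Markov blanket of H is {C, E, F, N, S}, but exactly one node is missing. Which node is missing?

G

The Markov blanket of a node is its parents, its children, and the other parents of its children.
Pa(H) = {F}.
H has child S.
Other parents of H's children:
  parents(S) \ {H} = {C, E, G, N}.
MB(H) = {C, E, F, G, N, S}.
Comparing with the claimed set, G is missing.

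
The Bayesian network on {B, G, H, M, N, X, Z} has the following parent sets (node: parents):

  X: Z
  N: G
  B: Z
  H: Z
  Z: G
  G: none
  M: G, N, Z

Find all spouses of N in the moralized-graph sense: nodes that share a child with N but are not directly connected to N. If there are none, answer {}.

{Z}

Children of N: M.
  M also has parents G, Z.
Excluding nodes already adjacent to N (G, M), the co-parent-only contribution is {Z}.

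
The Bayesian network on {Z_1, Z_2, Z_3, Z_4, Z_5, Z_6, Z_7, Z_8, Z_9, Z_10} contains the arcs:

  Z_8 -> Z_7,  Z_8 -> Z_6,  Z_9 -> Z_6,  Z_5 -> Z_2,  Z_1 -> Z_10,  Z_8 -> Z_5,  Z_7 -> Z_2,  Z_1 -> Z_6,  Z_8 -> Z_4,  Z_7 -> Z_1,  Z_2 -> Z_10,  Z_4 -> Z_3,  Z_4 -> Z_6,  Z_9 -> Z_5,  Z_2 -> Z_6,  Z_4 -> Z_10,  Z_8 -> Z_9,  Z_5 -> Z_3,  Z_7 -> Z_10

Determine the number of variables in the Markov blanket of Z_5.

By definition, MB(Z_5) is built from Z_5's parents, Z_5's children, and the co-parents of Z_5.
Z_5's children: Z_2, Z_3.
Z_5's parents: Z_8, Z_9.
Parents of each child, excluding Z_5:
  Z_2 also has parent Z_7.
  Z_3's other parent is Z_4.
MB(Z_5) = {Z_2, Z_3, Z_4, Z_7, Z_8, Z_9}, which has 6 nodes.

6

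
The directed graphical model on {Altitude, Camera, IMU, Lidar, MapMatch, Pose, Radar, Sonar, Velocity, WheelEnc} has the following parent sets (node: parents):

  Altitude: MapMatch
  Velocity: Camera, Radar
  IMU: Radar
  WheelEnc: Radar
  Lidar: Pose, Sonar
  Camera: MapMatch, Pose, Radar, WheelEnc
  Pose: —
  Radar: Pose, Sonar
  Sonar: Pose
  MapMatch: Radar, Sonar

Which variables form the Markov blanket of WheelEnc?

Parents of WheelEnc: Radar.
Children of WheelEnc: Camera.
Parents of each child, excluding WheelEnc:
  Camera also has parents MapMatch, Pose, Radar.
MB(WheelEnc) = {Camera, MapMatch, Pose, Radar}.

{Camera, MapMatch, Pose, Radar}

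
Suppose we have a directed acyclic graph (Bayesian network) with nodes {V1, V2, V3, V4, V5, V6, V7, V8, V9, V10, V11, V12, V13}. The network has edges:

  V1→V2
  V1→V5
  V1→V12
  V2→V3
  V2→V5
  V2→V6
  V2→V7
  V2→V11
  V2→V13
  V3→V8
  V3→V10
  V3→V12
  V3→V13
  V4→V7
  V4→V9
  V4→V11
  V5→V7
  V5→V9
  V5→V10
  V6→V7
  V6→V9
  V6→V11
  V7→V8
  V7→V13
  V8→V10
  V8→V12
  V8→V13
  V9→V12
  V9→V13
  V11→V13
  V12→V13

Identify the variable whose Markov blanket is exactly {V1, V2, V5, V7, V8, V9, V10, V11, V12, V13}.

The target node must have every member of {V1, V2, V5, V7, V8, V9, V10, V11, V12, V13} as a parent, child, or co-parent, and no others.
Parents of V3: V2; children: V8, V10, V12, V13; co-parents: V1, V2, V5, V7, V8, V9, V11, V12.
These exactly cover the given set, so the node is V3.

V3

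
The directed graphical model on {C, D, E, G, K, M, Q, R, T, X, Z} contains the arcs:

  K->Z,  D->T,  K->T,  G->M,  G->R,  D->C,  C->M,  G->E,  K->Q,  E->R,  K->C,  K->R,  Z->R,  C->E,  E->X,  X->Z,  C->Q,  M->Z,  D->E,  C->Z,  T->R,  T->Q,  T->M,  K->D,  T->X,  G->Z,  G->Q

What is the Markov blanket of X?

{C, E, G, K, M, T, Z}

X's children: Z.
X's parents: E, T.
Other parents of X's children:
  Z also has parents C, G, K, M.
Taking the union gives {C, E, G, K, M, T, Z}.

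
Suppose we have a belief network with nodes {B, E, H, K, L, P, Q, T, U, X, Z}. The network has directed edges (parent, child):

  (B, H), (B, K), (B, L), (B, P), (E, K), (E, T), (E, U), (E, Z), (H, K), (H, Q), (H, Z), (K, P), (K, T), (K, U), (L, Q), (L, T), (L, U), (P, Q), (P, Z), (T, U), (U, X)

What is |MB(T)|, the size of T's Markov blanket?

4

T has child U.
T has parents E, K, L.
Co-parents of T (other parents of its children):
  U also has parents E, K, L.
MB(T) = {E, K, L, U}, which has 4 nodes.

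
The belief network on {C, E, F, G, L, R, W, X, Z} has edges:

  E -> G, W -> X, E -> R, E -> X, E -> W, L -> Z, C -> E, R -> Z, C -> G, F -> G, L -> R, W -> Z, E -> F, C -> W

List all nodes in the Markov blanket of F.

By definition, MB(F) is built from F's parents, F's children, and the co-parents of F.
Pa(F) = {E}.
Children of F: G.
Co-parents of F (other parents of its children):
  G's other parents are C, E.
So the Markov blanket of F is {C, E, G}.

{C, E, G}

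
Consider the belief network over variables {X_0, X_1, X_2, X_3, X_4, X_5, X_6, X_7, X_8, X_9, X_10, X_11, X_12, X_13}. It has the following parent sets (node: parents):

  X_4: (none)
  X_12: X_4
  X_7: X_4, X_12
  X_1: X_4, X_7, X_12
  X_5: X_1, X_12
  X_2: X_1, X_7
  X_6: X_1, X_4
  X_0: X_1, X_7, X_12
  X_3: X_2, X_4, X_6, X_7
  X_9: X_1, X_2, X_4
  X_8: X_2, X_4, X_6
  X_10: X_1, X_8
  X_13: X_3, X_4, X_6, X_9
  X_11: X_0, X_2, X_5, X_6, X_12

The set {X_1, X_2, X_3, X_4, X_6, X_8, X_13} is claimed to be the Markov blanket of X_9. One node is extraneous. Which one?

Recall MB(v) = parents ∪ children ∪ spouses, where spouses are the other parents of v's children.
Ch(X_9) = {X_13}.
Parents of X_9: X_1, X_2, X_4.
Parents of each child, excluding X_9:
  X_13's other parents are X_3, X_4, X_6.
MB(X_9) = {X_1, X_2, X_3, X_4, X_6, X_13}.
X_8 is neither a parent, child, nor co-parent of X_9, so it does not belong.

X_8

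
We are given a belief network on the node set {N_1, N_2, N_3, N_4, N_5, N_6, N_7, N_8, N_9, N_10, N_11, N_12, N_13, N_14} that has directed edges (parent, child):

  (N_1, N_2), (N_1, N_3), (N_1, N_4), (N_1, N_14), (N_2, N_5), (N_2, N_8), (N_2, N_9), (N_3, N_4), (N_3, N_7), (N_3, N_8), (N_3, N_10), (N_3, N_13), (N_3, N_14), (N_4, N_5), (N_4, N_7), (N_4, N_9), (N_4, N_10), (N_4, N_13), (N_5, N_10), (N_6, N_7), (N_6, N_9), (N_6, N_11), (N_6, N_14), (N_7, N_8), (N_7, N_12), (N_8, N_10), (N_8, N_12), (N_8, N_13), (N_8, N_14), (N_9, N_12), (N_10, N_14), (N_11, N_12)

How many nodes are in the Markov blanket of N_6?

10

Ch(N_6) = {N_7, N_9, N_11, N_14}.
N_6's parents: none.
For each child, the remaining parents (spouses of N_6):
  N_7's other parents are N_3, N_4.
  N_9 also has parents N_2, N_4.
  N_11: no additional parents.
  N_14 also has parents N_1, N_3, N_8, N_10.
MB(N_6) = {N_1, N_2, N_3, N_4, N_7, N_8, N_9, N_10, N_11, N_14}, which has 10 nodes.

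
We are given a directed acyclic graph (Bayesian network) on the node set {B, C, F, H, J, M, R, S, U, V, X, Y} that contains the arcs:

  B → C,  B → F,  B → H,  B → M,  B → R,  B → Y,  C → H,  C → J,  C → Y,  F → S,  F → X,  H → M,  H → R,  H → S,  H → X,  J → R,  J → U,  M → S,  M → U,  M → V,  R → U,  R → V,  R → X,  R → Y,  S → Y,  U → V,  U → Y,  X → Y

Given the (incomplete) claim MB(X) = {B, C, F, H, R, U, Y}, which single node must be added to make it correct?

X has parents F, H, R.
X's children: Y.
Other parents of X's children:
  parents(Y) \ {X} = {B, C, R, S, U}.
MB(X) = {B, C, F, H, R, S, U, Y}.
Comparing with the claimed set, S is missing.

S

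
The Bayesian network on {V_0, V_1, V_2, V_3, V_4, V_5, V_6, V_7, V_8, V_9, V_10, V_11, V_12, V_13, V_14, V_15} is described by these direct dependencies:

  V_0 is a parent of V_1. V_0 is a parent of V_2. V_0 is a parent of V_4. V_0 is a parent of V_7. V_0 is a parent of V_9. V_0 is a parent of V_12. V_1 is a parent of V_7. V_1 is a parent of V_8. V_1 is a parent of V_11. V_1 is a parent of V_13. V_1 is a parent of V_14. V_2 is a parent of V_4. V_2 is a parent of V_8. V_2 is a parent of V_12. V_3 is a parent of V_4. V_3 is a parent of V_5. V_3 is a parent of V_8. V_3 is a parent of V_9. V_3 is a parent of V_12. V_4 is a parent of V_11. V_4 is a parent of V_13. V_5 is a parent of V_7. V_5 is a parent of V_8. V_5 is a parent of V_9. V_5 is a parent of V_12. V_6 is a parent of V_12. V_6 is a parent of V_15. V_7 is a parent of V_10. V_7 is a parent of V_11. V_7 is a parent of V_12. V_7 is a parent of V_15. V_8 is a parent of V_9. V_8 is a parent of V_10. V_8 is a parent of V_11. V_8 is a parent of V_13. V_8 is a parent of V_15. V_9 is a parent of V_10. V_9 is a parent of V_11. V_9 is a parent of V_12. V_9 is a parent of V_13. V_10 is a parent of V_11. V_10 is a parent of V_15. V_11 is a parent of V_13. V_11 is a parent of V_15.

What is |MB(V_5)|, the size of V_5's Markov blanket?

9

By definition, MB(V_5) is built from V_5's parents, V_5's children, and the co-parents of V_5.
Pa(V_5) = {V_3}.
Ch(V_5) = {V_7, V_8, V_9, V_12}.
For each child, the remaining parents (spouses of V_5):
  V_7: V_0, V_1
  V_8: V_1, V_2, V_3
  V_9: V_0, V_3, V_8
  V_12: V_0, V_2, V_3, V_6, V_7, V_9
MB(V_5) = {V_0, V_1, V_2, V_3, V_6, V_7, V_8, V_9, V_12}, which has 9 nodes.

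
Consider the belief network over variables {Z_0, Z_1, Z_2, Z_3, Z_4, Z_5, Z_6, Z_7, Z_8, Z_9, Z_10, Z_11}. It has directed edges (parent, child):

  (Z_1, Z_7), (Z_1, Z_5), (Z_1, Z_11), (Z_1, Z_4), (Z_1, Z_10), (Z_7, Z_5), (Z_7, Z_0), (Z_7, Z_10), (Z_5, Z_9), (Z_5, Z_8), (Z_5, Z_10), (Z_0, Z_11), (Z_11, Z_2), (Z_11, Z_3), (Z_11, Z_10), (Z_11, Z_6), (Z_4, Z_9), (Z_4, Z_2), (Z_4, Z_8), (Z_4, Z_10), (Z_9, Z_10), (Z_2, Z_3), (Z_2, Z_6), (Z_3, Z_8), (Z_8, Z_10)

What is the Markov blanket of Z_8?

{Z_1, Z_3, Z_4, Z_5, Z_7, Z_9, Z_10, Z_11}

Ch(Z_8) = {Z_10}.
Z_8's parents: Z_3, Z_4, Z_5.
Other parents of Z_8's children:
  Z_10: Z_1, Z_4, Z_5, Z_7, Z_9, Z_11
MB(Z_8) = {Z_1, Z_3, Z_4, Z_5, Z_7, Z_9, Z_10, Z_11}.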